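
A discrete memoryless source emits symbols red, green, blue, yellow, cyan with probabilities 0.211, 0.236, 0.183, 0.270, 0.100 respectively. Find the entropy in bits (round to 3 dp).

H = −Σ pᵢ log₂ pᵢ.
−0.211·log₂(0.211) = 0.4736
−0.236·log₂(0.236) = 0.4916
−0.183·log₂(0.183) = 0.4484
−0.270·log₂(0.270) = 0.5100
−0.100·log₂(0.100) = 0.3322
Sum ≈ 2.2558 → 2.256 bits.

2.256 bits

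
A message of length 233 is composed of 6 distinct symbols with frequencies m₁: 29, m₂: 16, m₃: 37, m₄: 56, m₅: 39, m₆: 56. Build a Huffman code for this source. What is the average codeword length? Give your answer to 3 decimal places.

2.519 bits/symbol

Probabilities are the counts divided by 233.
Repeatedly combine the two least-probable nodes; the expected code length is the sum of the merged weights.
merge 16/233 + 29/233 → 45/233
merge 37/233 + 39/233 → 76/233
merge 45/233 + 56/233 → 101/233
merge 56/233 + 76/233 → 132/233
merge 101/233 + 132/233 → 1
L = 45/233 + 76/233 + 101/233 + 132/233 + 1 = 587/233 ≈ 2.519 bits/symbol.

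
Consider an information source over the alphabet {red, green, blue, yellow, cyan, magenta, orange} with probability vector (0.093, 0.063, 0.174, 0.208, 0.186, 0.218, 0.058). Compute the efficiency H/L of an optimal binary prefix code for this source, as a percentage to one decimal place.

Entropy H = −Σ p log₂ p ≈ 2.6488 bits.
Huffman merges: 29/500+63/1000→121/1000; 93/1000+121/1000→107/500; 87/500+93/500→9/25; 26/125+107/500→211/500; 109/500+9/25→289/500; 211/500+289/500→1. L = 539/200 ≈ 2.6950.
Efficiency = H/L = 2.6488/2.6950 = 98.3%.

98.3%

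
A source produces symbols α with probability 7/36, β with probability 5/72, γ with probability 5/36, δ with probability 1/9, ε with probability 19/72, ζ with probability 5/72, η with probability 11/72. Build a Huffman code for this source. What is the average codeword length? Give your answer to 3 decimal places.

Repeatedly combine the two least-probable nodes; the expected code length is the sum of the merged weights.
merge 5/72 + 5/72 → 5/36
merge 1/9 + 5/36 → 1/4
merge 5/36 + 11/72 → 7/24
merge 7/36 + 1/4 → 4/9
merge 19/72 + 7/24 → 5/9
merge 4/9 + 5/9 → 1
L = 5/36 + 1/4 + 7/24 + 4/9 + 5/9 + 1 = 193/72 ≈ 2.681 bits/symbol.

2.681 bits/symbol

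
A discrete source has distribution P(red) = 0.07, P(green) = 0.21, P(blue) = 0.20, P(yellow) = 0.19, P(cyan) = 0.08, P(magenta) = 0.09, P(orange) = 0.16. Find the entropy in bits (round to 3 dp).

2.688 bits

H = −Σ pᵢ log₂ pᵢ.
−0.07·log₂(0.07) = 0.2686
−0.21·log₂(0.21) = 0.4728
−0.20·log₂(0.20) = 0.4644
−0.19·log₂(0.19) = 0.4552
−0.08·log₂(0.08) = 0.2915
−0.09·log₂(0.09) = 0.3127
−0.16·log₂(0.16) = 0.4230
Sum ≈ 2.6882 → 2.688 bits.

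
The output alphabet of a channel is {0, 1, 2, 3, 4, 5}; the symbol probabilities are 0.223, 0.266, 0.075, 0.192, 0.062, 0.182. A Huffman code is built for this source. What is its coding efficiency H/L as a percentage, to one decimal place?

98.7%

Entropy H = −Σ p log₂ p ≈ 2.4244 bits.
Huffman merges: 31/500+3/40→137/1000; 137/1000+91/500→319/1000; 24/125+223/1000→83/200; 133/500+319/1000→117/200; 83/200+117/200→1. L = 307/125 ≈ 2.4560.
Efficiency = H/L = 2.4244/2.4560 = 98.7%.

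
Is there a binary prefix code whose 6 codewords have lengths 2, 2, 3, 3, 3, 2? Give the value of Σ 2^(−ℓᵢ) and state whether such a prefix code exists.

1.125; no

With common denominator 2^3 = 8: Σ 2^(−ℓᵢ) = 2/8 + 2/8 + 1/8 + 1/8 + 1/8 + 2/8 = 9/8 = 1.125.
Kraft's inequality requires Σ ≤ 1; here Σ = 1.125 > 1, so no such prefix code exists.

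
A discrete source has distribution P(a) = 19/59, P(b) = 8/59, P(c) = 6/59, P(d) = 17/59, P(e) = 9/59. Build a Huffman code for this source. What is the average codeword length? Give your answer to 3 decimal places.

Repeatedly combine the two least-probable nodes; the expected code length is the sum of the merged weights.
merge 6/59 + 8/59 → 14/59
merge 9/59 + 14/59 → 23/59
merge 17/59 + 19/59 → 36/59
merge 23/59 + 36/59 → 1
L = 14/59 + 23/59 + 36/59 + 1 = 132/59 ≈ 2.237 bits/symbol.

2.237 bits/symbol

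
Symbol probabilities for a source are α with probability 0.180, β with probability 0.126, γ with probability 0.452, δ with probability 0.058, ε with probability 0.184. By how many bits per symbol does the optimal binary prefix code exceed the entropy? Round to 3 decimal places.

Entropy H = −Σ p log₂ p ≈ 2.0273 bits.
Huffman merges: 29/500+63/500→23/125; 9/50+23/125→91/250; 23/125+91/250→137/250; 113/250+137/250→1. L = 262/125 ≈ 2.0960.
L − H = 2.0960 − 2.0273 = 0.069 bits.

0.069 bits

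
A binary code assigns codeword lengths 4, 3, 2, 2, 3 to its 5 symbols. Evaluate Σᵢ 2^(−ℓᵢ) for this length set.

With common denominator 2^4 = 16: Σ 2^(−ℓᵢ) = 1/16 + 2/16 + 4/16 + 4/16 + 2/16 = 13/16 = 0.8125.

0.8125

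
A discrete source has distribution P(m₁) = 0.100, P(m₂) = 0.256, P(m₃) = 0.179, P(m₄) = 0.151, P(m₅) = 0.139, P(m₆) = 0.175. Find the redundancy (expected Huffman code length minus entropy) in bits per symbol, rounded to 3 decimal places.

Entropy H = −Σ p log₂ p ≈ 2.5273 bits.
Huffman merges: 1/10+139/1000→239/1000; 151/1000+7/40→163/500; 179/1000+239/1000→209/500; 32/125+163/500→291/500; 209/500+291/500→1. L = 513/200 ≈ 2.5650.
L − H = 2.5650 − 2.5273 = 0.038 bits.

0.038 bits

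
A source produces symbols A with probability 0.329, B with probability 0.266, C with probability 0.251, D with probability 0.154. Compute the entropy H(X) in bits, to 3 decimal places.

H = −Σ pᵢ log₂ pᵢ.
−0.329·log₂(0.329) = 0.5277
−0.266·log₂(0.266) = 0.5082
−0.251·log₂(0.251) = 0.5006
−0.154·log₂(0.154) = 0.4156
Sum ≈ 1.9521 → 1.952 bits.

1.952 bits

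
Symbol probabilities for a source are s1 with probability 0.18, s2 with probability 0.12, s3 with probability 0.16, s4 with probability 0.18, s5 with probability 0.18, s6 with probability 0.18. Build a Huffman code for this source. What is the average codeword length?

Repeatedly combine the two least-probable nodes; the expected code length is the sum of the merged weights.
merge 3/25 + 4/25 → 7/25
merge 9/50 + 9/50 → 9/25
merge 9/50 + 9/50 → 9/25
merge 7/25 + 9/25 → 16/25
merge 9/25 + 16/25 → 1
L = 7/25 + 9/25 + 9/25 + 16/25 + 1 = 66/25 = 2.64 bits/symbol.

2.64 bits/symbol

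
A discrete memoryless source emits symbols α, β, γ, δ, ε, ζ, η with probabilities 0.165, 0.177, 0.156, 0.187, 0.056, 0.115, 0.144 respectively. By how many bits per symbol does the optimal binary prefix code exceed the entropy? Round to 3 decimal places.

Entropy H = −Σ p log₂ p ≈ 2.7359 bits.
Huffman merges: 7/125+23/200→171/1000; 18/125+39/250→3/10; 33/200+171/1000→42/125; 177/1000+187/1000→91/250; 3/10+42/125→159/250; 91/250+159/250→1. L = 2807/1000 ≈ 2.8070.
L − H = 2.8070 − 2.7359 = 0.071 bits.

0.071 bits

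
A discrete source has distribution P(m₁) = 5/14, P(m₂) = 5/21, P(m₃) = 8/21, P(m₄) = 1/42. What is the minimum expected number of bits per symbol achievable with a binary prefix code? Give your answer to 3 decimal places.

Repeatedly combine the two least-probable nodes; the expected code length is the sum of the merged weights.
merge 1/42 + 5/21 → 11/42
merge 11/42 + 5/14 → 13/21
merge 8/21 + 13/21 → 1
L = 11/42 + 13/21 + 1 = 79/42 ≈ 1.881 bits/symbol.

1.881 bits/symbol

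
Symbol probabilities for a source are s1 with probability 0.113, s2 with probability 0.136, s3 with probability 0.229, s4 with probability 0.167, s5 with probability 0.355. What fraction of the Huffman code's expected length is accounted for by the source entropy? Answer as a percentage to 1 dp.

Entropy H = −Σ p log₂ p ≈ 2.1955 bits.
Huffman merges: 113/1000+17/125→249/1000; 167/1000+229/1000→99/250; 249/1000+71/200→151/250; 99/250+151/250→1. L = 2249/1000 ≈ 2.2490.
Efficiency = H/L = 2.1955/2.2490 = 97.6%.

97.6%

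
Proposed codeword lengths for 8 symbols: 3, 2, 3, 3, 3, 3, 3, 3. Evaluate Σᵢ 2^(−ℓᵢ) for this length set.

With common denominator 2^3 = 8: Σ 2^(−ℓᵢ) = 1/8 + 2/8 + 1/8 + 1/8 + 1/8 + 1/8 + 1/8 + 1/8 = 9/8 = 1.125.

1.125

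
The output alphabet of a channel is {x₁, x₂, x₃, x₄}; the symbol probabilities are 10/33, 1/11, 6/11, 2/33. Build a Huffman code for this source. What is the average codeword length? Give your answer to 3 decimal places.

Repeatedly combine the two least-probable nodes; the expected code length is the sum of the merged weights.
merge 2/33 + 1/11 → 5/33
merge 5/33 + 10/33 → 5/11
merge 5/11 + 6/11 → 1
L = 5/33 + 5/11 + 1 = 53/33 ≈ 1.606 bits/symbol.

1.606 bits/symbol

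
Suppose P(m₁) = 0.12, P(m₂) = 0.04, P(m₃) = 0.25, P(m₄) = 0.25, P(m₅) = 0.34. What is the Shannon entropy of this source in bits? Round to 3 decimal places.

2.082 bits

H = −Σ pᵢ log₂ pᵢ.
−0.12·log₂(0.12) = 0.3671
−0.04·log₂(0.04) = 0.1858
−0.25·log₂(0.25) = 0.5000
−0.25·log₂(0.25) = 0.5000
−0.34·log₂(0.34) = 0.5292
Sum ≈ 2.0820 → 2.082 bits.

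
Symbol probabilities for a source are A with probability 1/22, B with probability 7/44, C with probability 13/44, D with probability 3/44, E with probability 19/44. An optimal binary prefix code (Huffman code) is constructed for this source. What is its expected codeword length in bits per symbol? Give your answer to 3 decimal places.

Repeatedly combine the two least-probable nodes; the expected code length is the sum of the merged weights.
merge 1/22 + 3/44 → 5/44
merge 5/44 + 7/44 → 3/11
merge 3/11 + 13/44 → 25/44
merge 19/44 + 25/44 → 1
L = 5/44 + 3/11 + 25/44 + 1 = 43/22 ≈ 1.955 bits/symbol.

1.955 bits/symbol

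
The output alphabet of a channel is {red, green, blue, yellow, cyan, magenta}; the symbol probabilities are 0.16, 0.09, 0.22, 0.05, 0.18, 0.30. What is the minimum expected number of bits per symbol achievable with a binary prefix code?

Repeatedly combine the two least-probable nodes; the expected code length is the sum of the merged weights.
merge 1/20 + 9/100 → 7/50
merge 7/50 + 4/25 → 3/10
merge 9/50 + 11/50 → 2/5
merge 3/10 + 3/10 → 3/5
merge 2/5 + 3/5 → 1
L = 7/50 + 3/10 + 2/5 + 3/5 + 1 = 61/25 = 2.44 bits/symbol.

2.44 bits/symbol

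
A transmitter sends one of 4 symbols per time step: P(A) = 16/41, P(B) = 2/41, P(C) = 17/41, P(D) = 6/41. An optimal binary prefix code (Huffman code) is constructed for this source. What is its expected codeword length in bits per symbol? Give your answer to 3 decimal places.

1.780 bits/symbol

Repeatedly combine the two least-probable nodes; the expected code length is the sum of the merged weights.
merge 2/41 + 6/41 → 8/41
merge 8/41 + 16/41 → 24/41
merge 17/41 + 24/41 → 1
L = 8/41 + 24/41 + 1 = 73/41 ≈ 1.780 bits/symbol.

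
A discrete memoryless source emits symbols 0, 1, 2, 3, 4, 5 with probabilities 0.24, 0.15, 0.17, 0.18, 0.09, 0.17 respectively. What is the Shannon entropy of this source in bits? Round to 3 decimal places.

H = −Σ pᵢ log₂ pᵢ.
−0.24·log₂(0.24) = 0.4941
−0.15·log₂(0.15) = 0.4105
−0.17·log₂(0.17) = 0.4346
−0.18·log₂(0.18) = 0.4453
−0.09·log₂(0.09) = 0.3127
−0.17·log₂(0.17) = 0.4346
Sum ≈ 2.5318 → 2.532 bits.

2.532 bits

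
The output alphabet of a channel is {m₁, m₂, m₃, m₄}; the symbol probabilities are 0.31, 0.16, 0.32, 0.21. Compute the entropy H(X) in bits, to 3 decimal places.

1.946 bits

H = −Σ pᵢ log₂ pᵢ.
−0.31·log₂(0.31) = 0.5238
−0.16·log₂(0.16) = 0.4230
−0.32·log₂(0.32) = 0.5260
−0.21·log₂(0.21) = 0.4728
Sum ≈ 1.9457 → 1.946 bits.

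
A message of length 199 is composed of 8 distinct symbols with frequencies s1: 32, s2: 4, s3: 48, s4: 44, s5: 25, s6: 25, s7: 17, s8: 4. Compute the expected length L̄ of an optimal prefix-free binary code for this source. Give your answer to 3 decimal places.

Probabilities are the counts divided by 199.
Repeatedly combine the two least-probable nodes; the expected code length is the sum of the merged weights.
merge 4/199 + 4/199 → 8/199
merge 8/199 + 17/199 → 25/199
merge 25/199 + 25/199 → 50/199
merge 25/199 + 32/199 → 57/199
merge 44/199 + 48/199 → 92/199
merge 50/199 + 57/199 → 107/199
merge 92/199 + 107/199 → 1
L = 8/199 + 25/199 + 50/199 + 57/199 + 92/199 + 107/199 + 1 = 538/199 ≈ 2.704 bits/symbol.

2.704 bits/symbol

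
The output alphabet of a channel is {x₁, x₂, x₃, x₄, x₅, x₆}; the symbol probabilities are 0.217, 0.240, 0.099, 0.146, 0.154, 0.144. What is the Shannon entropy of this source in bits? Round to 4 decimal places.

H = −Σ pᵢ log₂ pᵢ.
−0.217·log₂(0.217) = 0.4783
−0.240·log₂(0.240) = 0.4941
−0.099·log₂(0.099) = 0.3303
−0.146·log₂(0.146) = 0.4053
−0.154·log₂(0.154) = 0.4156
−0.144·log₂(0.144) = 0.4026
Sum ≈ 2.5263 → 2.5263 bits.

2.5263 bits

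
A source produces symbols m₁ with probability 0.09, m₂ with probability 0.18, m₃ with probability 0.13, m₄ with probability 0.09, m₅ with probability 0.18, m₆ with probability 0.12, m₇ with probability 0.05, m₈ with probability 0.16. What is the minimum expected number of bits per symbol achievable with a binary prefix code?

2.96 bits/symbol

Repeatedly combine the two least-probable nodes; the expected code length is the sum of the merged weights.
merge 1/20 + 9/100 → 7/50
merge 9/100 + 3/25 → 21/100
merge 13/100 + 7/50 → 27/100
merge 4/25 + 9/50 → 17/50
merge 9/50 + 21/100 → 39/100
merge 27/100 + 17/50 → 61/100
merge 39/100 + 61/100 → 1
L = 7/50 + 21/100 + 27/100 + 17/50 + 39/100 + 61/100 + 1 = 74/25 = 2.96 bits/symbol.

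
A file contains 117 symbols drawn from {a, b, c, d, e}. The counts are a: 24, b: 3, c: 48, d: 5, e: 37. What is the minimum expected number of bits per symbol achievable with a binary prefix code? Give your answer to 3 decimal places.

1.932 bits/symbol

Probabilities are the counts divided by 117.
Repeatedly combine the two least-probable nodes; the expected code length is the sum of the merged weights.
merge 1/39 + 5/117 → 8/117
merge 8/117 + 8/39 → 32/117
merge 32/117 + 37/117 → 23/39
merge 16/39 + 23/39 → 1
L = 8/117 + 32/117 + 23/39 + 1 = 226/117 ≈ 1.932 bits/symbol.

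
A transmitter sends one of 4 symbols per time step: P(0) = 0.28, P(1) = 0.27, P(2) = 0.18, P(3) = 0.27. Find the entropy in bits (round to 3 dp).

1.980 bits

H = −Σ pᵢ log₂ pᵢ.
−0.28·log₂(0.28) = 0.5142
−0.27·log₂(0.27) = 0.5100
−0.18·log₂(0.18) = 0.4453
−0.27·log₂(0.27) = 0.5100
Sum ≈ 1.9796 → 1.980 bits.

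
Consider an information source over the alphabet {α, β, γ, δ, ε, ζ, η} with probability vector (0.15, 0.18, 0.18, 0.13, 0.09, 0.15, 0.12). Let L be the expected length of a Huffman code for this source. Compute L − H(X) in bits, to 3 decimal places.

0.046 bits

Entropy H = −Σ p log₂ p ≈ 2.7741 bits.
Huffman merges: 9/100+3/25→21/100; 13/100+3/20→7/25; 3/20+9/50→33/100; 9/50+21/100→39/100; 7/25+33/100→61/100; 39/100+61/100→1. L = 141/50 ≈ 2.8200.
L − H = 2.8200 − 2.7741 = 0.046 bits.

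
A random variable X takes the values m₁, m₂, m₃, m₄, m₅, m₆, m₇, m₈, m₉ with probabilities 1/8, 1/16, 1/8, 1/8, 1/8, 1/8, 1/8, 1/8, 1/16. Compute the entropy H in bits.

3.125 bits

Each probability is a power of 1/2, so log₂(1/p) is an integer.
H = Σ p·log₂(1/p) = 1/8·3 + 1/16·4 + 1/8·3 + 1/8·3 + 1/8·3 + 1/8·3 + 1/8·3 + 1/8·3 + 1/16·4 = 3.125 bits.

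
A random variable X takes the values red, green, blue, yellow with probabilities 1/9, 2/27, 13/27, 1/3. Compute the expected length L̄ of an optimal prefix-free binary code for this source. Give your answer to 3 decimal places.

1.704 bits/symbol

Repeatedly combine the two least-probable nodes; the expected code length is the sum of the merged weights.
merge 2/27 + 1/9 → 5/27
merge 5/27 + 1/3 → 14/27
merge 13/27 + 14/27 → 1
L = 5/27 + 14/27 + 1 = 46/27 ≈ 1.704 bits/symbol.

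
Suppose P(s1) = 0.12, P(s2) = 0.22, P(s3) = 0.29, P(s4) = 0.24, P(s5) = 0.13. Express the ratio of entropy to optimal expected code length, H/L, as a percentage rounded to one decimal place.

Entropy H = −Σ p log₂ p ≈ 2.2423 bits.
Huffman merges: 3/25+13/100→1/4; 11/50+6/25→23/50; 1/4+29/100→27/50; 23/50+27/50→1. L = 9/4 ≈ 2.2500.
Efficiency = H/L = 2.2423/2.2500 = 99.7%.

99.7%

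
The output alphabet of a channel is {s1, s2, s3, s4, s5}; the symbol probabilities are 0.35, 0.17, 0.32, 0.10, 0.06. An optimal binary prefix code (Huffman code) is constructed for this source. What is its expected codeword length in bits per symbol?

Repeatedly combine the two least-probable nodes; the expected code length is the sum of the merged weights.
merge 3/50 + 1/10 → 4/25
merge 4/25 + 17/100 → 33/100
merge 8/25 + 33/100 → 13/20
merge 7/20 + 13/20 → 1
L = 4/25 + 33/100 + 13/20 + 1 = 107/50 = 2.14 bits/symbol.

2.14 bits/symbol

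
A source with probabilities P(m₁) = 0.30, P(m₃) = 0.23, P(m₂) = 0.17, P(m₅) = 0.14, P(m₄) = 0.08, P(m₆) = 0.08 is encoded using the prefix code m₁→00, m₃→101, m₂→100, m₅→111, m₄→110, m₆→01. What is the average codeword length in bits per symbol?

2.62 bits/symbol

L̄ = Σ pᵢ·ℓᵢ = 0.30·2 + 0.23·3 + 0.17·3 + 0.14·3 + 0.08·3 + 0.08·2 = 2.62 bits/symbol.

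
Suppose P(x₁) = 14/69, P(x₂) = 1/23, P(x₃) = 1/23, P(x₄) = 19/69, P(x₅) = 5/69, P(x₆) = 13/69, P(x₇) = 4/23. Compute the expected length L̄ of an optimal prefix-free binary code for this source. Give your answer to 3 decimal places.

Repeatedly combine the two least-probable nodes; the expected code length is the sum of the merged weights.
merge 1/23 + 1/23 → 2/23
merge 5/69 + 2/23 → 11/69
merge 11/69 + 4/23 → 1/3
merge 13/69 + 14/69 → 9/23
merge 19/69 + 1/3 → 14/23
merge 9/23 + 14/23 → 1
L = 2/23 + 11/69 + 1/3 + 9/23 + 14/23 + 1 = 178/69 ≈ 2.580 bits/symbol.

2.580 bits/symbol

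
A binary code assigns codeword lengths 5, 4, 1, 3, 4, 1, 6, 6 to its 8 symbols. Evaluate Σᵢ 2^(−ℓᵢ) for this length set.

With common denominator 2^6 = 64: Σ 2^(−ℓᵢ) = 2/64 + 4/64 + 32/64 + 8/64 + 4/64 + 32/64 + 1/64 + 1/64 = 84/64 = 1.3125.

1.3125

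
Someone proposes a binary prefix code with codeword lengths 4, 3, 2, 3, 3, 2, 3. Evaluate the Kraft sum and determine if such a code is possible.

1.0625; no

With common denominator 2^4 = 16: Σ 2^(−ℓᵢ) = 1/16 + 2/16 + 4/16 + 2/16 + 2/16 + 4/16 + 2/16 = 17/16 = 1.0625.
Kraft's inequality requires Σ ≤ 1; here Σ = 1.0625 > 1, so no such prefix code exists.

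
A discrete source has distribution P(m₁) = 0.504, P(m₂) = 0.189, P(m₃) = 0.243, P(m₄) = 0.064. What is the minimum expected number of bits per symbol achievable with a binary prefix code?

Repeatedly combine the two least-probable nodes; the expected code length is the sum of the merged weights.
merge 8/125 + 189/1000 → 253/1000
merge 243/1000 + 253/1000 → 62/125
merge 62/125 + 63/125 → 1
L = 253/1000 + 62/125 + 1 = 1749/1000 = 1.749 bits/symbol.

1.749 bits/symbol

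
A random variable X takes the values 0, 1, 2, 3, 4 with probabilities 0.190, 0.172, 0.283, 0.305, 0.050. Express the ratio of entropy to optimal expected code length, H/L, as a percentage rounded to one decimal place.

96.6%

Entropy H = −Σ p log₂ p ≈ 2.1460 bits.
Huffman merges: 1/20+43/250→111/500; 19/100+111/500→103/250; 283/1000+61/200→147/250; 103/250+147/250→1. L = 1111/500 ≈ 2.2220.
Efficiency = H/L = 2.1460/2.2220 = 96.6%.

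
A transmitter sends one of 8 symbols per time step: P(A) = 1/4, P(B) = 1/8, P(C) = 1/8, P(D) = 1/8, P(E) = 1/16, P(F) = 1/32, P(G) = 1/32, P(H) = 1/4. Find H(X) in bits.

2.6875 bits

Each probability is a power of 1/2, so log₂(1/p) is an integer.
H = Σ p·log₂(1/p) = 1/4·2 + 1/8·3 + 1/8·3 + 1/8·3 + 1/16·4 + 1/32·5 + 1/32·5 + 1/4·2 = 2.6875 bits.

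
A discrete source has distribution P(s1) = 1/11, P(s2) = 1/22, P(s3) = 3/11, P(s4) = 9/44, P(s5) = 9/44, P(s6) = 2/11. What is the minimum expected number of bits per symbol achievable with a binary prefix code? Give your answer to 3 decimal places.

2.455 bits/symbol

Repeatedly combine the two least-probable nodes; the expected code length is the sum of the merged weights.
merge 1/22 + 1/11 → 3/22
merge 3/22 + 2/11 → 7/22
merge 9/44 + 9/44 → 9/22
merge 3/11 + 7/22 → 13/22
merge 9/22 + 13/22 → 1
L = 3/22 + 7/22 + 9/22 + 13/22 + 1 = 27/11 ≈ 2.455 bits/symbol.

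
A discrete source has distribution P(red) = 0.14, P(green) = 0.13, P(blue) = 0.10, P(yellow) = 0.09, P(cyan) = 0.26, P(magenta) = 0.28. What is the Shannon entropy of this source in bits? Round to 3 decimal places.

H = −Σ pᵢ log₂ pᵢ.
−0.14·log₂(0.14) = 0.3971
−0.13·log₂(0.13) = 0.3826
−0.10·log₂(0.10) = 0.3322
−0.09·log₂(0.09) = 0.3127
−0.26·log₂(0.26) = 0.5053
−0.28·log₂(0.28) = 0.5142
Sum ≈ 2.4441 → 2.444 bits.

2.444 bits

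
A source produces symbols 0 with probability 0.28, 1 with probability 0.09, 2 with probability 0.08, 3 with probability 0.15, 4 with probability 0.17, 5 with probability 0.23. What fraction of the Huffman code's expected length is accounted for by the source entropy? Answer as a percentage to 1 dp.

98.4%

Entropy H = −Σ p log₂ p ≈ 2.4512 bits.
Huffman merges: 2/25+9/100→17/100; 3/20+17/100→8/25; 17/100+23/100→2/5; 7/25+8/25→3/5; 2/5+3/5→1. L = 249/100 ≈ 2.4900.
Efficiency = H/L = 2.4512/2.4900 = 98.4%.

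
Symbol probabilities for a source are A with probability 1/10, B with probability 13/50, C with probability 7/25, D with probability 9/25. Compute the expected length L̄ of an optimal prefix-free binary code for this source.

2 bits/symbol

Repeatedly combine the two least-probable nodes; the expected code length is the sum of the merged weights.
merge 1/10 + 13/50 → 9/25
merge 7/25 + 9/25 → 16/25
merge 9/25 + 16/25 → 1
L = 9/25 + 16/25 + 1 = 2 bits/symbol.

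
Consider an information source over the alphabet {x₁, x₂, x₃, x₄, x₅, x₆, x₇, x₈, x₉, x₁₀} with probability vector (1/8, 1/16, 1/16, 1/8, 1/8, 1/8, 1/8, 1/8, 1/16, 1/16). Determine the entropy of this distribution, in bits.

Each probability is a power of 1/2, so log₂(1/p) is an integer.
H = Σ p·log₂(1/p) = 1/8·3 + 1/16·4 + 1/16·4 + 1/8·3 + 1/8·3 + 1/8·3 + 1/8·3 + 1/8·3 + 1/16·4 + 1/16·4 = 3.25 bits.

3.25 bits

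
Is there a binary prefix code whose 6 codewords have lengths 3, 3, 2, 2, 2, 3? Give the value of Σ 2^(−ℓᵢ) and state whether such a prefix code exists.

1.125; no

With common denominator 2^3 = 8: Σ 2^(−ℓᵢ) = 1/8 + 1/8 + 2/8 + 2/8 + 2/8 + 1/8 = 9/8 = 1.125.
Kraft's inequality requires Σ ≤ 1; here Σ = 1.125 > 1, so no such prefix code exists.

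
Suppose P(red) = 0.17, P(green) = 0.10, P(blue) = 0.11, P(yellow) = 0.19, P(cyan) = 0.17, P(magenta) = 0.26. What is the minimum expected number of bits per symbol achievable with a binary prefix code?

2.55 bits/symbol

Repeatedly combine the two least-probable nodes; the expected code length is the sum of the merged weights.
merge 1/10 + 11/100 → 21/100
merge 17/100 + 17/100 → 17/50
merge 19/100 + 21/100 → 2/5
merge 13/50 + 17/50 → 3/5
merge 2/5 + 3/5 → 1
L = 21/100 + 17/50 + 2/5 + 3/5 + 1 = 51/20 = 2.55 bits/symbol.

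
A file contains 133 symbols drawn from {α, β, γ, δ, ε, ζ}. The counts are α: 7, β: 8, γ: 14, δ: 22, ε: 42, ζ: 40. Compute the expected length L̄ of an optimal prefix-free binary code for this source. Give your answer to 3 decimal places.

2.331 bits/symbol

Probabilities are the counts divided by 133.
Repeatedly combine the two least-probable nodes; the expected code length is the sum of the merged weights.
merge 1/19 + 8/133 → 15/133
merge 2/19 + 15/133 → 29/133
merge 22/133 + 29/133 → 51/133
merge 40/133 + 6/19 → 82/133
merge 51/133 + 82/133 → 1
L = 15/133 + 29/133 + 51/133 + 82/133 + 1 = 310/133 ≈ 2.331 bits/symbol.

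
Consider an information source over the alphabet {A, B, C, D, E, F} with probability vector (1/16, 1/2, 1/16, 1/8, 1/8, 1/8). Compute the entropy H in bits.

2.125 bits

Each probability is a power of 1/2, so log₂(1/p) is an integer.
H = Σ p·log₂(1/p) = 1/16·4 + 1/2·1 + 1/16·4 + 1/8·3 + 1/8·3 + 1/8·3 = 2.125 bits.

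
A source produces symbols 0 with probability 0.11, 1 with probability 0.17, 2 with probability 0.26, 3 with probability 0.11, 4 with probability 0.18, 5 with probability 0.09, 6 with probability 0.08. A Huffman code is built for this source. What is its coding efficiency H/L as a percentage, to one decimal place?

98.5%

Entropy H = −Σ p log₂ p ≈ 2.6899 bits.
Huffman merges: 2/25+9/100→17/100; 11/100+11/100→11/50; 17/100+17/100→17/50; 9/50+11/50→2/5; 13/50+17/50→3/5; 2/5+3/5→1. L = 273/100 ≈ 2.7300.
Efficiency = H/L = 2.6899/2.7300 = 98.5%.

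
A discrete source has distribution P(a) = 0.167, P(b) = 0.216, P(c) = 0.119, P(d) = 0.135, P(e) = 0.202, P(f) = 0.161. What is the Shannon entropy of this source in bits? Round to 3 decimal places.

H = −Σ pᵢ log₂ pᵢ.
−0.167·log₂(0.167) = 0.4312
−0.216·log₂(0.216) = 0.4776
−0.119·log₂(0.119) = 0.3654
−0.135·log₂(0.135) = 0.3900
−0.202·log₂(0.202) = 0.4661
−0.161·log₂(0.161) = 0.4242
Sum ≈ 2.5546 → 2.555 bits.

2.555 bits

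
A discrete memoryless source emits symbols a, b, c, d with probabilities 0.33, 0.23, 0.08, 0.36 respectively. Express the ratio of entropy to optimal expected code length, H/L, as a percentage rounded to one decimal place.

94.2%

Entropy H = −Σ p log₂ p ≈ 1.8376 bits.
Huffman merges: 2/25+23/100→31/100; 31/100+33/100→16/25; 9/25+16/25→1. L = 39/20 ≈ 1.9500.
Efficiency = H/L = 1.8376/1.9500 = 94.2%.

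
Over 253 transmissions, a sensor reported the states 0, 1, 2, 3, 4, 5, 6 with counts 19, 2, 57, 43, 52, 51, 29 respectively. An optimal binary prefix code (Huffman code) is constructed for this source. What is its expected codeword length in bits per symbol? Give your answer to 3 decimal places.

Probabilities are the counts divided by 253.
Repeatedly combine the two least-probable nodes; the expected code length is the sum of the merged weights.
merge 2/253 + 19/253 → 21/253
merge 21/253 + 29/253 → 50/253
merge 43/253 + 50/253 → 93/253
merge 51/253 + 52/253 → 103/253
merge 57/253 + 93/253 → 150/253
merge 103/253 + 150/253 → 1
L = 21/253 + 50/253 + 93/253 + 103/253 + 150/253 + 1 = 670/253 ≈ 2.648 bits/symbol.

2.648 bits/symbol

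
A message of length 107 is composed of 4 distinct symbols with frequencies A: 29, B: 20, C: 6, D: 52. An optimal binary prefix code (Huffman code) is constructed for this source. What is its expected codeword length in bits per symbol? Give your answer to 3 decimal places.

Probabilities are the counts divided by 107.
Repeatedly combine the two least-probable nodes; the expected code length is the sum of the merged weights.
merge 6/107 + 20/107 → 26/107
merge 26/107 + 29/107 → 55/107
merge 52/107 + 55/107 → 1
L = 26/107 + 55/107 + 1 = 188/107 ≈ 1.757 bits/symbol.

1.757 bits/symbol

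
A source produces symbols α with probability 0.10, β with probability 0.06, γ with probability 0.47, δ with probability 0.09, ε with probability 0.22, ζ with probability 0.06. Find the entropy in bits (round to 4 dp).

H = −Σ pᵢ log₂ pᵢ.
−0.10·log₂(0.10) = 0.3322
−0.06·log₂(0.06) = 0.2435
−0.47·log₂(0.47) = 0.5120
−0.09·log₂(0.09) = 0.3127
−0.22·log₂(0.22) = 0.4806
−0.06·log₂(0.06) = 0.2435
Sum ≈ 2.1244 → 2.1244 bits.

2.1244 bits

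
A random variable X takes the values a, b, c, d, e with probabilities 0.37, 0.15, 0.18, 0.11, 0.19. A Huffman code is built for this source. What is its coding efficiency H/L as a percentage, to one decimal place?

97.0%

Entropy H = −Σ p log₂ p ≈ 2.1921 bits.
Huffman merges: 11/100+3/20→13/50; 9/50+19/100→37/100; 13/50+37/100→63/100; 37/100+63/100→1. L = 113/50 ≈ 2.2600.
Efficiency = H/L = 2.1921/2.2600 = 97.0%.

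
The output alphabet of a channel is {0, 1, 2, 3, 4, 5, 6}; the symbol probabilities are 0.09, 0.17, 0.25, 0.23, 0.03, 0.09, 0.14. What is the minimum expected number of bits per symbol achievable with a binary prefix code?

2.64 bits/symbol

Repeatedly combine the two least-probable nodes; the expected code length is the sum of the merged weights.
merge 3/100 + 9/100 → 3/25
merge 9/100 + 3/25 → 21/100
merge 7/50 + 17/100 → 31/100
merge 21/100 + 23/100 → 11/25
merge 1/4 + 31/100 → 14/25
merge 11/25 + 14/25 → 1
L = 3/25 + 21/100 + 31/100 + 11/25 + 14/25 + 1 = 66/25 = 2.64 bits/symbol.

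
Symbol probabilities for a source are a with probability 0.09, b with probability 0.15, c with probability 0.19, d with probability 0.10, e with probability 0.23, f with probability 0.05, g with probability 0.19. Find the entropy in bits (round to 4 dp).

2.6696 bits

H = −Σ pᵢ log₂ pᵢ.
−0.09·log₂(0.09) = 0.3127
−0.15·log₂(0.15) = 0.4105
−0.19·log₂(0.19) = 0.4552
−0.10·log₂(0.10) = 0.3322
−0.23·log₂(0.23) = 0.4877
−0.05·log₂(0.05) = 0.2161
−0.19·log₂(0.19) = 0.4552
Sum ≈ 2.6696 → 2.6696 bits.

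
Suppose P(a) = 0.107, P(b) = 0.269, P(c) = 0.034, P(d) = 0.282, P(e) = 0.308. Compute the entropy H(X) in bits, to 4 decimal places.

H = −Σ pᵢ log₂ pᵢ.
−0.107·log₂(0.107) = 0.3450
−0.269·log₂(0.269) = 0.5096
−0.034·log₂(0.034) = 0.1659
−0.282·log₂(0.282) = 0.5150
−0.308·log₂(0.308) = 0.5233
Sum ≈ 2.0587 → 2.0587 bits.

2.0587 bits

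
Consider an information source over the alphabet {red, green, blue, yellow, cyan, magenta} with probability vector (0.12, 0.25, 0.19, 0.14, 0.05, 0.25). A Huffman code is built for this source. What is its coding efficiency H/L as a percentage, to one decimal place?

Entropy H = −Σ p log₂ p ≈ 2.4355 bits.
Huffman merges: 1/20+3/25→17/100; 7/50+17/100→31/100; 19/100+1/4→11/25; 1/4+31/100→14/25; 11/25+14/25→1. L = 62/25 ≈ 2.4800.
Efficiency = H/L = 2.4355/2.4800 = 98.2%.

98.2%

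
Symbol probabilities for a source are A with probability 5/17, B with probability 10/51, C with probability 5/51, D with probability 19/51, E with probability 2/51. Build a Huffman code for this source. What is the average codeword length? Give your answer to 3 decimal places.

Repeatedly combine the two least-probable nodes; the expected code length is the sum of the merged weights.
merge 2/51 + 5/51 → 7/51
merge 7/51 + 10/51 → 1/3
merge 5/17 + 1/3 → 32/51
merge 19/51 + 32/51 → 1
L = 7/51 + 1/3 + 32/51 + 1 = 107/51 ≈ 2.098 bits/symbol.

2.098 bits/symbol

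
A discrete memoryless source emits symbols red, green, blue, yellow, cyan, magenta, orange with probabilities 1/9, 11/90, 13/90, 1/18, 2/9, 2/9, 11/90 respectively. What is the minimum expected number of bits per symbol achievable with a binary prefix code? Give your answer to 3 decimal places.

2.722 bits/symbol

Repeatedly combine the two least-probable nodes; the expected code length is the sum of the merged weights.
merge 1/18 + 1/9 → 1/6
merge 11/90 + 11/90 → 11/45
merge 13/90 + 1/6 → 14/45
merge 2/9 + 2/9 → 4/9
merge 11/45 + 14/45 → 5/9
merge 4/9 + 5/9 → 1
L = 1/6 + 11/45 + 14/45 + 4/9 + 5/9 + 1 = 49/18 ≈ 2.722 bits/symbol.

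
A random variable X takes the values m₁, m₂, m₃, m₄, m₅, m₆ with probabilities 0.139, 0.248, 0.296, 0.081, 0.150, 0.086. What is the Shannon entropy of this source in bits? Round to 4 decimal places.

2.4231 bits

H = −Σ pᵢ log₂ pᵢ.
−0.139·log₂(0.139) = 0.3957
−0.248·log₂(0.248) = 0.4989
−0.296·log₂(0.296) = 0.5199
−0.081·log₂(0.081) = 0.2937
−0.150·log₂(0.150) = 0.4105
−0.086·log₂(0.086) = 0.3044
Sum ≈ 2.4231 → 2.4231 bits.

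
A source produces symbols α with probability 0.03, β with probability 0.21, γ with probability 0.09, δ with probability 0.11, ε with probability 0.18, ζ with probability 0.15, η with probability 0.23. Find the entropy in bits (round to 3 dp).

2.631 bits

H = −Σ pᵢ log₂ pᵢ.
−0.03·log₂(0.03) = 0.1518
−0.21·log₂(0.21) = 0.4728
−0.09·log₂(0.09) = 0.3127
−0.11·log₂(0.11) = 0.3503
−0.18·log₂(0.18) = 0.4453
−0.15·log₂(0.15) = 0.4105
−0.23·log₂(0.23) = 0.4877
Sum ≈ 2.6311 → 2.631 bits.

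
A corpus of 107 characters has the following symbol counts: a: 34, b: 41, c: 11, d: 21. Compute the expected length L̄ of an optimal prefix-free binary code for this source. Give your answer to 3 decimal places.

1.916 bits/symbol

Probabilities are the counts divided by 107.
Repeatedly combine the two least-probable nodes; the expected code length is the sum of the merged weights.
merge 11/107 + 21/107 → 32/107
merge 32/107 + 34/107 → 66/107
merge 41/107 + 66/107 → 1
L = 32/107 + 66/107 + 1 = 205/107 ≈ 1.916 bits/symbol.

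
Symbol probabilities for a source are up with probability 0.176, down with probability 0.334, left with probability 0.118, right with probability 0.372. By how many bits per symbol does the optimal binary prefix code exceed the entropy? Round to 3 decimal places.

Entropy H = −Σ p log₂ p ≈ 1.8640 bits.
Huffman merges: 59/500+22/125→147/500; 147/500+167/500→157/250; 93/250+157/250→1. L = 961/500 ≈ 1.9220.
L − H = 1.9220 − 1.8640 = 0.058 bits.

0.058 bits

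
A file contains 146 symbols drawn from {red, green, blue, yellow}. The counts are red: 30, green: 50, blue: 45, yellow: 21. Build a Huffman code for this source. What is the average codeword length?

Probabilities are the counts divided by 146.
Repeatedly combine the two least-probable nodes; the expected code length is the sum of the merged weights.
merge 21/146 + 15/73 → 51/146
merge 45/146 + 25/73 → 95/146
merge 51/146 + 95/146 → 1
L = 51/146 + 95/146 + 1 = 2 bits/symbol.

2 bits/symbol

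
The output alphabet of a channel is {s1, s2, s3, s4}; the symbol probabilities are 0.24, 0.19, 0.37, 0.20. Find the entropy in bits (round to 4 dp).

H = −Σ pᵢ log₂ pᵢ.
−0.24·log₂(0.24) = 0.4941
−0.19·log₂(0.19) = 0.4552
−0.37·log₂(0.37) = 0.5307
−0.20·log₂(0.20) = 0.4644
Sum ≈ 1.9445 → 1.9445 bits.

1.9445 bits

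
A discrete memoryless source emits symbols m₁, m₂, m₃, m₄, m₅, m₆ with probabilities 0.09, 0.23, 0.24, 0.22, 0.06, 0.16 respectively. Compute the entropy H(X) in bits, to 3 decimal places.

2.442 bits

H = −Σ pᵢ log₂ pᵢ.
−0.09·log₂(0.09) = 0.3127
−0.23·log₂(0.23) = 0.4877
−0.24·log₂(0.24) = 0.4941
−0.22·log₂(0.22) = 0.4806
−0.06·log₂(0.06) = 0.2435
−0.16·log₂(0.16) = 0.4230
Sum ≈ 2.4416 → 2.442 bits.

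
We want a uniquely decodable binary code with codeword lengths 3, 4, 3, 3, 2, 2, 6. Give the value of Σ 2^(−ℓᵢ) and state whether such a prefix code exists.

With common denominator 2^6 = 64: Σ 2^(−ℓᵢ) = 8/64 + 4/64 + 8/64 + 8/64 + 16/64 + 16/64 + 1/64 = 61/64 = 0.953125.
Kraft's inequality requires Σ ≤ 1; here Σ = 0.953125 ≤ 1, so such a prefix code exists.

0.953125; yes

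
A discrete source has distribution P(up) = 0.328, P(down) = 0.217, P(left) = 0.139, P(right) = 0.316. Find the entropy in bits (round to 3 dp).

H = −Σ pᵢ log₂ pᵢ.
−0.328·log₂(0.328) = 0.5275
−0.217·log₂(0.217) = 0.4783
−0.139·log₂(0.139) = 0.3957
−0.316·log₂(0.316) = 0.5252
Sum ≈ 1.9267 → 1.927 bits.

1.927 bits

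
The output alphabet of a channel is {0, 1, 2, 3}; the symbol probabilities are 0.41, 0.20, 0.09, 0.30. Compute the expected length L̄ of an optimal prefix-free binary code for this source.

1.88 bits/symbol

Repeatedly combine the two least-probable nodes; the expected code length is the sum of the merged weights.
merge 9/100 + 1/5 → 29/100
merge 29/100 + 3/10 → 59/100
merge 41/100 + 59/100 → 1
L = 29/100 + 59/100 + 1 = 47/25 = 1.88 bits/symbol.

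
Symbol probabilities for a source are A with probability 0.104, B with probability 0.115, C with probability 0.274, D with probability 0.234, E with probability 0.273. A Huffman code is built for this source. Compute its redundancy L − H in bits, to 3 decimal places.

Entropy H = −Σ p log₂ p ≈ 2.2119 bits.
Huffman merges: 13/125+23/200→219/1000; 219/1000+117/500→453/1000; 273/1000+137/500→547/1000; 453/1000+547/1000→1. L = 2219/1000 ≈ 2.2190.
L − H = 2.2190 − 2.2119 = 0.007 bits.

0.007 bits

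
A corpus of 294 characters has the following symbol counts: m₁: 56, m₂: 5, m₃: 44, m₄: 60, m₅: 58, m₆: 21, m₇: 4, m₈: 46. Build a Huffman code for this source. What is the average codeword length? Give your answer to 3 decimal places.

2.731 bits/symbol

Probabilities are the counts divided by 294.
Repeatedly combine the two least-probable nodes; the expected code length is the sum of the merged weights.
merge 2/147 + 5/294 → 3/98
merge 3/98 + 1/14 → 5/49
merge 5/49 + 22/147 → 37/147
merge 23/147 + 4/21 → 17/49
merge 29/147 + 10/49 → 59/147
merge 37/147 + 17/49 → 88/147
merge 59/147 + 88/147 → 1
L = 3/98 + 5/49 + 37/147 + 17/49 + 59/147 + 88/147 + 1 = 803/294 ≈ 2.731 bits/symbol.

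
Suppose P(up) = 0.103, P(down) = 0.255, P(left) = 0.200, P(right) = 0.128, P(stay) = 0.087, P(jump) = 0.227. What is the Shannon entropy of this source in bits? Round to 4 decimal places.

H = −Σ pᵢ log₂ pᵢ.
−0.103·log₂(0.103) = 0.3378
−0.255·log₂(0.255) = 0.5027
−0.200·log₂(0.200) = 0.4644
−0.128·log₂(0.128) = 0.3796
−0.087·log₂(0.087) = 0.3065
−0.227·log₂(0.227) = 0.4856
Sum ≈ 2.4766 → 2.4766 bits.

2.4766 bits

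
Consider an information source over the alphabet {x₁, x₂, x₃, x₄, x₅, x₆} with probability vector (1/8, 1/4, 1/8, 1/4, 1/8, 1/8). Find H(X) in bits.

2.5 bits

Each probability is a power of 1/2, so log₂(1/p) is an integer.
H = Σ p·log₂(1/p) = 1/8·3 + 1/4·2 + 1/8·3 + 1/4·2 + 1/8·3 + 1/8·3 = 2.5 bits.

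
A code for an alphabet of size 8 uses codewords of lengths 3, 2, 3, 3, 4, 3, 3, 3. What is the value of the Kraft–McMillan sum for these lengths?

With common denominator 2^4 = 16: Σ 2^(−ℓᵢ) = 2/16 + 4/16 + 2/16 + 2/16 + 1/16 + 2/16 + 2/16 + 2/16 = 17/16 = 1.0625.

1.0625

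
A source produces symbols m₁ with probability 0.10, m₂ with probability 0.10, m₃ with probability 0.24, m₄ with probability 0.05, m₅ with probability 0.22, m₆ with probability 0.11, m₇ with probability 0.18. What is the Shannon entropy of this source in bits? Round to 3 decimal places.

2.651 bits

H = −Σ pᵢ log₂ pᵢ.
−0.10·log₂(0.10) = 0.3322
−0.10·log₂(0.10) = 0.3322
−0.24·log₂(0.24) = 0.4941
−0.05·log₂(0.05) = 0.2161
−0.22·log₂(0.22) = 0.4806
−0.11·log₂(0.11) = 0.3503
−0.18·log₂(0.18) = 0.4453
Sum ≈ 2.6508 → 2.651 bits.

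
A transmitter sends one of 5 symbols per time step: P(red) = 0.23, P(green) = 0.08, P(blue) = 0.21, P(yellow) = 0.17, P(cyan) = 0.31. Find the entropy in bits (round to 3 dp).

H = −Σ pᵢ log₂ pᵢ.
−0.23·log₂(0.23) = 0.4877
−0.08·log₂(0.08) = 0.2915
−0.21·log₂(0.21) = 0.4728
−0.17·log₂(0.17) = 0.4346
−0.31·log₂(0.31) = 0.5238
Sum ≈ 2.2104 → 2.210 bits.

2.210 bits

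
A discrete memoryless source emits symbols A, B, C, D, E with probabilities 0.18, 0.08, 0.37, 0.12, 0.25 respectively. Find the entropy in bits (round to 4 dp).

H = −Σ pᵢ log₂ pᵢ.
−0.18·log₂(0.18) = 0.4453
−0.08·log₂(0.08) = 0.2915
−0.37·log₂(0.37) = 0.5307
−0.12·log₂(0.12) = 0.3671
−0.25·log₂(0.25) = 0.5000
Sum ≈ 2.1346 → 2.1346 bits.

2.1346 bits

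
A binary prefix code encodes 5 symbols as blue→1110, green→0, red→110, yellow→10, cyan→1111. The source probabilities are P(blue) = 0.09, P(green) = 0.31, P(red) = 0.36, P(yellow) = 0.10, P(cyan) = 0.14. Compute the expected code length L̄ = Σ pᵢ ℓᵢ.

2.51 bits/symbol

L̄ = Σ pᵢ·ℓᵢ = 0.09·4 + 0.31·1 + 0.36·3 + 0.10·2 + 0.14·4 = 2.51 bits/symbol.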